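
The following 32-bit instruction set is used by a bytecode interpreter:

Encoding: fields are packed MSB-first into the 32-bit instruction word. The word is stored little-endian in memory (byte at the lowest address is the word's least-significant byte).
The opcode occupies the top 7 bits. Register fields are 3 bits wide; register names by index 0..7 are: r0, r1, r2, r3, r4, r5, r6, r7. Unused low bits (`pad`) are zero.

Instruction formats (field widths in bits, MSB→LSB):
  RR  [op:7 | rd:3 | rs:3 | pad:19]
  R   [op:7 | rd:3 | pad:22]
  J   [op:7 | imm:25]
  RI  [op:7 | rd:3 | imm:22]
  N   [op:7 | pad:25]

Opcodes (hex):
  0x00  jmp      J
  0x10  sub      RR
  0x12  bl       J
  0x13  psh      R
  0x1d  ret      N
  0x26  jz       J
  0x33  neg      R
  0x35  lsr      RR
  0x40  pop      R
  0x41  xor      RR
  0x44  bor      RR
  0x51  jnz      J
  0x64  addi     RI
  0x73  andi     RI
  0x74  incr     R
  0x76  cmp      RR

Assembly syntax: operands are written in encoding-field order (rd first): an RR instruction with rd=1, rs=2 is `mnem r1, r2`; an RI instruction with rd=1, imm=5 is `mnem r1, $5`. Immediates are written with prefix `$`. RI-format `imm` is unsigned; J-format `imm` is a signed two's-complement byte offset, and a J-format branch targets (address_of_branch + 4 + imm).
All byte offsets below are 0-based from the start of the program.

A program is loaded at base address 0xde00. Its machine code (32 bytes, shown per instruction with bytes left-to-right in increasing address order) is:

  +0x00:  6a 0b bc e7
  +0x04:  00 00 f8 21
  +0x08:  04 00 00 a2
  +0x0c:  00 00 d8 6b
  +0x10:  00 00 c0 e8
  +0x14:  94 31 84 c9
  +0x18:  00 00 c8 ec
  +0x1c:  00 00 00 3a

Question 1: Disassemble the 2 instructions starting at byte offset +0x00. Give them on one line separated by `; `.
[00] 6a 0b bc e7 → 0xe7bc0b6a
  top 7b → 0x73 → andi [RI]
  rd: (w>>22)&0x7=0x6 → r6
  imm: (w>>0)&0x3fffff=0x3c0b6a → $3935082
[04] 00 00 f8 21 → 0x21f80000
  top 7b → 0x10 → sub [RR]
  rd: (w>>22)&0x7=0x7 → r7
  rs: (w>>19)&0x7=0x7 → r7

andi r6, $3935082; sub r7, r7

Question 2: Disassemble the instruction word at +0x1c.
[1c] 00 00 00 3a → 0x3a000000
  op=0x3a000000>>25=0x1d ⇒ ret (N)

ret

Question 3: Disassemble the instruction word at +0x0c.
lsr r7, r3

@+0c  little-endian(00 00 d8 6b) = 0x6bd80000
  opcode bits[31:25]=0x35: lsr/RR
  [24:22] rd=7 = r7
  [21:19] rs=3 = r3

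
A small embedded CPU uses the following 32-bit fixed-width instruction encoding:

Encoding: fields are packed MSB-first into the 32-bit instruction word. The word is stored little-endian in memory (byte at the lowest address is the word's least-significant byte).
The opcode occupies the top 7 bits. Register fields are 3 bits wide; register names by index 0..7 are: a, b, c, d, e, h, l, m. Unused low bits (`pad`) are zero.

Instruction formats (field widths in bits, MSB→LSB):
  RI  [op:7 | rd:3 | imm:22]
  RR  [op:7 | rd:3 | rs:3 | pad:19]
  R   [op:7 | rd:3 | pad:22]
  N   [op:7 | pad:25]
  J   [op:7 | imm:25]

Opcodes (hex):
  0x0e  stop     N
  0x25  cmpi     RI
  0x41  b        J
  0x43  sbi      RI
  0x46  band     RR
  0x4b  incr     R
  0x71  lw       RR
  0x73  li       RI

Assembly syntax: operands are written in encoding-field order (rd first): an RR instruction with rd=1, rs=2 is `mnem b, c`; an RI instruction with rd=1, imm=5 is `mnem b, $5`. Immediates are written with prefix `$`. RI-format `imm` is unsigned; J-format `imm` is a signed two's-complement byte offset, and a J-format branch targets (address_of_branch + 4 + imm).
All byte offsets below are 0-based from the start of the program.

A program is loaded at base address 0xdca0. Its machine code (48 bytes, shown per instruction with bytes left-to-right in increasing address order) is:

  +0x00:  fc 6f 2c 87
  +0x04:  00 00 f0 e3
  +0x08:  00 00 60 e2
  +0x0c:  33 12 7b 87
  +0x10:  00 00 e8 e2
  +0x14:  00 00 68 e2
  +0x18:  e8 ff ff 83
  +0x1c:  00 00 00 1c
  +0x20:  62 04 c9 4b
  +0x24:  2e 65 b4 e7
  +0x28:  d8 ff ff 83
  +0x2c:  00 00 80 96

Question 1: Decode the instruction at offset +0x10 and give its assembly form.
lw d, h

+0x10: 00 00 e8 e2 ⇒ word 0xe2e80000 (little)
  top 7b → 0x71 → lw [RR]
  [24:22] rd=3 = d
  [21:19] rs=5 = h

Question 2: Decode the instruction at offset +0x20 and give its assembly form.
cmpi m, $590946

+0x20: 62 04 c9 4b ⇒ word 0x4bc90462 (little)
  top 7b → 0x25 → cmpi [RI]
  rd: (w>>22)&0x7=0x7 → m
  imm: (w>>0)&0x3fffff=0x90462 → $590946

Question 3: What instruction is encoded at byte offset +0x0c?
[0c] 33 12 7b 87 → 0x877b1233
  top 7b → 0x43 → sbi [RI]
  rd: (w>>22)&0x7=0x5 → h
  imm: (w>>0)&0x3fffff=0x3b1233 → $3871283

sbi h, $3871283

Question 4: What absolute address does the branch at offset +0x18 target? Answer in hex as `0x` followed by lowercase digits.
0xdca4

[18] e8 ff ff 83 → 0x83ffffe8
  op=0x83ffffe8>>25=0x41 ⇒ b (J)
  imm: (w>>0)&0x1ffffff=0x1ffffe8 (s25→-24) → $-24
  target = base 0xdca0 + off 0x18 + 4 + imm -24 = 0xdca4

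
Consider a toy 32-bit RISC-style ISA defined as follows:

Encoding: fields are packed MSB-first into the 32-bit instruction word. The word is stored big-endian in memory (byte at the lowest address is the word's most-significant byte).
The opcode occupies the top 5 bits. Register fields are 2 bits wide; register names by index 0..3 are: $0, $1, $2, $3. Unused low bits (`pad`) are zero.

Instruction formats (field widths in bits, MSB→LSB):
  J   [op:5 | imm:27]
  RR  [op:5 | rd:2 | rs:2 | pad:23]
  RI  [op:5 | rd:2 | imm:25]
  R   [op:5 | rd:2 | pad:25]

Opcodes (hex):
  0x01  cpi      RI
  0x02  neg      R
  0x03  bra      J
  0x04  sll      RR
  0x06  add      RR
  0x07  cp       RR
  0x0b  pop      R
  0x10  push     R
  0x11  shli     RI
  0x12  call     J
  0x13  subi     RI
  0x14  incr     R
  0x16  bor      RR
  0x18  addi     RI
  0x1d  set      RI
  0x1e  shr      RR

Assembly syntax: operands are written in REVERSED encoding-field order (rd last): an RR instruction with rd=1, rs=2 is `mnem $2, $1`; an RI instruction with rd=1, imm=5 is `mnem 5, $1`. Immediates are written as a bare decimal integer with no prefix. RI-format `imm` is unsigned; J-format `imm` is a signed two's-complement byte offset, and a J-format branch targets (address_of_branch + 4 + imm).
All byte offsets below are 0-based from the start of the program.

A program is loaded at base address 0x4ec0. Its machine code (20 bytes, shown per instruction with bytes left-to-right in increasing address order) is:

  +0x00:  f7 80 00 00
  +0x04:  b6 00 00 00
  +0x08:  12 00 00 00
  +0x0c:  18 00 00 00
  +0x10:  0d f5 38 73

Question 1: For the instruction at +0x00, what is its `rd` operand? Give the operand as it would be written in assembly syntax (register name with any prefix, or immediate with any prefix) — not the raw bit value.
+0x00: f7 80 00 00 ⇒ word 0xf7800000 (big)
  opcode bits[31:27]=0x1e: shr/RR
  rd: (w>>25)&0x3=0x3 → $3
  rs: (w>>23)&0x3=0x3 → $3

$3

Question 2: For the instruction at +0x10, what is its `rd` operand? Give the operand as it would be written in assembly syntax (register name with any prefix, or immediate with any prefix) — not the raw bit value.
[10] 0d f5 38 73 → 0x0df53873
  opcode bits[31:27]=0x1: cpi/RI
  rd@[26:25]=0x2 ⇒ $2
  imm@[24:0]=0x1f53873 ⇒ 32847987

$2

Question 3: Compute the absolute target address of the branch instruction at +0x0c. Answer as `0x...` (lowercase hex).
[0c] 18 00 00 00 → 0x18000000
  opcode bits[31:27]=0x3: bra/J
  imm@[26:0]=0x0 ⇒ 0
  target = base 0x4ec0 + off 0x0c + 4 + imm 0 = 0x4ed0

0x4ed0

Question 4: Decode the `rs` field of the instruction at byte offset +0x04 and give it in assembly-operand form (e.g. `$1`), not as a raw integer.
@+04  big-endian(b6 00 00 00) = 0xb6000000
  top 5b → 0x16 → bor [RR]
  rd: (w>>25)&0x3=0x3 → $3
  rs: (w>>23)&0x3=0x0 → $0

$0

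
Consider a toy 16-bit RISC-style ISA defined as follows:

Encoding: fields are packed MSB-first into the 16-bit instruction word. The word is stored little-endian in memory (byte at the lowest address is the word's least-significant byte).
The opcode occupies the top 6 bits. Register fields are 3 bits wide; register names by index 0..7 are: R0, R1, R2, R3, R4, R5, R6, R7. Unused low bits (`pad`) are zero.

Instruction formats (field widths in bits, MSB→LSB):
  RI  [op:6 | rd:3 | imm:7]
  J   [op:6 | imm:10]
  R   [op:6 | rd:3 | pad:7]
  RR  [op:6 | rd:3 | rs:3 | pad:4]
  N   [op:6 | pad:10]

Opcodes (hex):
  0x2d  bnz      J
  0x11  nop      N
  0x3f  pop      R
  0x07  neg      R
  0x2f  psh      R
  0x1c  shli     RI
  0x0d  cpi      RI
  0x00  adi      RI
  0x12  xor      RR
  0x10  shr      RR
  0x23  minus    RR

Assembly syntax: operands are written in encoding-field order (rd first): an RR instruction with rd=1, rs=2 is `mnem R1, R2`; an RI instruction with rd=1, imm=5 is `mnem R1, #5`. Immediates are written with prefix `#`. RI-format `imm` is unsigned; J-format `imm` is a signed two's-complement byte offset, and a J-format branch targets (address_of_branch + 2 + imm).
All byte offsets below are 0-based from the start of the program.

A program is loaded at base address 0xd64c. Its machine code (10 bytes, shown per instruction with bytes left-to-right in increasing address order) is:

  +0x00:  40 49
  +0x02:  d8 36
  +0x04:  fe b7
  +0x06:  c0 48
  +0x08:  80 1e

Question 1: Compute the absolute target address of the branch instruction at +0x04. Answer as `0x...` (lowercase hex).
off 0x04: read fe b7 as little → 0xb7fe
  op=0xb7fe>>10=0x2d ⇒ bnz (J)
  imm@[9:0]=0x3fe (s10→-2) ⇒ #-2
  target = base 0xd64c + off 0x04 + 2 + imm -2 = 0xd650

0xd650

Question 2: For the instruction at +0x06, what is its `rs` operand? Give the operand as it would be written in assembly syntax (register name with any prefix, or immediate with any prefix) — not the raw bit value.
off 0x06: read c0 48 as little → 0x48c0
  opcode bits[15:10]=0x12: xor/RR
  rd: (w>>7)&0x7=0x1 → R1
  rs: (w>>4)&0x7=0x4 → R4

R4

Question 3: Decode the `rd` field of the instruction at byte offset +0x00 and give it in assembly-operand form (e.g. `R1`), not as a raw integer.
R2

off 0x00: read 40 49 as little → 0x4940
  op=0x4940>>10=0x12 ⇒ xor (RR)
  [9:7] rd=2 = R2
  [6:4] rs=4 = R4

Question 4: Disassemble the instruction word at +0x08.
neg R5

@+08  little-endian(80 1e) = 0x1e80
  opcode bits[15:10]=0x7: neg/R
  [9:7] rd=5 = R5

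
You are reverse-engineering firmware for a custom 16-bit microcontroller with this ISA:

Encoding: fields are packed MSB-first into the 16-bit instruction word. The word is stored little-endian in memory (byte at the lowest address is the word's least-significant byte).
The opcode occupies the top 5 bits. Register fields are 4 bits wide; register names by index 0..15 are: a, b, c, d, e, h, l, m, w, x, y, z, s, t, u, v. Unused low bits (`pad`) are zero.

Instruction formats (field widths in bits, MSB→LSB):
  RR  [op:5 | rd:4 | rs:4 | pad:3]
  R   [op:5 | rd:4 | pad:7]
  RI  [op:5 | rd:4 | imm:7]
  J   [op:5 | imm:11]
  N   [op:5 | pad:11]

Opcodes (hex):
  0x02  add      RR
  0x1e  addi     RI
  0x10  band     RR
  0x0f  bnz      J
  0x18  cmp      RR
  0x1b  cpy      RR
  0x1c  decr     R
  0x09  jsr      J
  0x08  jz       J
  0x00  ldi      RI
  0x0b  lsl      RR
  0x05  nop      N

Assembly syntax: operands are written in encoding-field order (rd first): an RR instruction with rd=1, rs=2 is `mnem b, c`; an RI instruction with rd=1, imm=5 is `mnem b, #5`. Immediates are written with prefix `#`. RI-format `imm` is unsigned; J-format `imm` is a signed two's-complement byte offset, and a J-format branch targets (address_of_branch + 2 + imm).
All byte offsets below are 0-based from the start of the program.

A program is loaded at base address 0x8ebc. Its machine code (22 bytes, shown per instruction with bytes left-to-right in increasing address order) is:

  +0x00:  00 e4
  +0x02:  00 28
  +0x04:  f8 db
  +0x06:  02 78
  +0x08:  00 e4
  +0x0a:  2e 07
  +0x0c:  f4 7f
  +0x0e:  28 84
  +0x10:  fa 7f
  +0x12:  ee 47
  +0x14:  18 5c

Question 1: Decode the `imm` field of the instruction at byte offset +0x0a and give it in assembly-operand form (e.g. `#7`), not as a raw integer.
#46

@+0a  little-endian(2e 07) = 0x072e
  opcode bits[15:11]=0x0: ldi/RI
  rd@[10:7]=0xe ⇒ u
  imm@[6:0]=0x2e ⇒ #46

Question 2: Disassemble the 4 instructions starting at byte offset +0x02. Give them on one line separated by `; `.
nop; cpy m, v; bnz #2; decr w

off 0x02: read 00 28 as little → 0x2800
  opcode bits[15:11]=0x5: nop/N
off 0x04: read f8 db as little → 0xdbf8
  opcode bits[15:11]=0x1b: cpy/RR
  [10:7] rd=7 = m
  [6:3] rs=15 = v
off 0x06: read 02 78 as little → 0x7802
  opcode bits[15:11]=0xf: bnz/J
  [10:0] imm=2 = #2
off 0x08: read 00 e4 as little → 0xe400
  opcode bits[15:11]=0x1c: decr/R
  [10:7] rd=8 = w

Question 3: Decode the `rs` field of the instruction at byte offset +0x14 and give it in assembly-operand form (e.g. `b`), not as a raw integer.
[14] 18 5c → 0x5c18
  op=0x5c18>>11=0xb ⇒ lsl (RR)
  rd: (w>>7)&0xf=0x8 → w
  rs: (w>>3)&0xf=0x3 → d

d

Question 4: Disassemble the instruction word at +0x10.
[10] fa 7f → 0x7ffa
  opcode bits[15:11]=0xf: bnz/J
  [10:0] imm=2042 (s11→-6) = #-6

bnz #-6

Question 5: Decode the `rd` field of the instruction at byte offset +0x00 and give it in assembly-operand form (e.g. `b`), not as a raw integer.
[00] 00 e4 → 0xe400
  opcode bits[15:11]=0x1c: decr/R
  [10:7] rd=8 = w

w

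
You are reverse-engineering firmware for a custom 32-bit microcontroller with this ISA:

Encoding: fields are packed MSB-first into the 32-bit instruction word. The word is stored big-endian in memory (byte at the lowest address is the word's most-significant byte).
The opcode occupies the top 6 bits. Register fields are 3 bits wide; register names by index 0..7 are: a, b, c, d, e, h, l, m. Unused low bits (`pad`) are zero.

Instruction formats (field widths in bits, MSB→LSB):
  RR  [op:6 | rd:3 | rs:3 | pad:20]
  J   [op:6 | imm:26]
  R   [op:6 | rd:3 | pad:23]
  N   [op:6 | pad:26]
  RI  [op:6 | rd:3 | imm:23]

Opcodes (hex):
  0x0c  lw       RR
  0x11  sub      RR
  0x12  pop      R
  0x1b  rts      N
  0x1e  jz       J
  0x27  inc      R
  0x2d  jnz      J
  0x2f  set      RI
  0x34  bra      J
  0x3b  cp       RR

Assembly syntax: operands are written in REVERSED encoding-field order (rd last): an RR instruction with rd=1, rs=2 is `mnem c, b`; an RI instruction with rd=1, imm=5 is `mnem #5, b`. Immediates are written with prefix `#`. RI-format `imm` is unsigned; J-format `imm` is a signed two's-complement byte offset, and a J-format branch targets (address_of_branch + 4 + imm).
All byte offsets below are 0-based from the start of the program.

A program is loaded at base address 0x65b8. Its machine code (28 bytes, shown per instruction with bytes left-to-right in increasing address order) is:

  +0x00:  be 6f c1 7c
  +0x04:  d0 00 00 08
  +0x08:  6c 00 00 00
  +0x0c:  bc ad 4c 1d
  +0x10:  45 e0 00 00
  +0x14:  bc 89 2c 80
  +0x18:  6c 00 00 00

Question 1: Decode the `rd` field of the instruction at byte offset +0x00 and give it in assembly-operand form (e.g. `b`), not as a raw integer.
+0x00: be 6f c1 7c ⇒ word 0xbe6fc17c (big)
  top 6b → 0x2f → set [RI]
  [25:23] rd=4 = e
  [22:0] imm=7324028 = #7324028

e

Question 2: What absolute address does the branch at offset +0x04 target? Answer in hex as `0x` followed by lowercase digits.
0x65c8

+0x04: d0 00 00 08 ⇒ word 0xd0000008 (big)
  top 6b → 0x34 → bra [J]
  imm: (w>>0)&0x3ffffff=0x8 → #8
  target = base 0x65b8 + off 0x04 + 4 + imm 8 = 0x65c8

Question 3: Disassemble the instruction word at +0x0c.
[0c] bc ad 4c 1d → 0xbcad4c1d
  opcode bits[31:26]=0x2f: set/RI
  rd: (w>>23)&0x7=0x1 → b
  imm: (w>>0)&0x7fffff=0x2d4c1d → #2968605

set #2968605, b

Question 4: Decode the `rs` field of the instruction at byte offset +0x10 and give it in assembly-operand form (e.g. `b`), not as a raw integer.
l

@+10  big-endian(45 e0 00 00) = 0x45e00000
  top 6b → 0x11 → sub [RR]
  [25:23] rd=3 = d
  [22:20] rs=6 = l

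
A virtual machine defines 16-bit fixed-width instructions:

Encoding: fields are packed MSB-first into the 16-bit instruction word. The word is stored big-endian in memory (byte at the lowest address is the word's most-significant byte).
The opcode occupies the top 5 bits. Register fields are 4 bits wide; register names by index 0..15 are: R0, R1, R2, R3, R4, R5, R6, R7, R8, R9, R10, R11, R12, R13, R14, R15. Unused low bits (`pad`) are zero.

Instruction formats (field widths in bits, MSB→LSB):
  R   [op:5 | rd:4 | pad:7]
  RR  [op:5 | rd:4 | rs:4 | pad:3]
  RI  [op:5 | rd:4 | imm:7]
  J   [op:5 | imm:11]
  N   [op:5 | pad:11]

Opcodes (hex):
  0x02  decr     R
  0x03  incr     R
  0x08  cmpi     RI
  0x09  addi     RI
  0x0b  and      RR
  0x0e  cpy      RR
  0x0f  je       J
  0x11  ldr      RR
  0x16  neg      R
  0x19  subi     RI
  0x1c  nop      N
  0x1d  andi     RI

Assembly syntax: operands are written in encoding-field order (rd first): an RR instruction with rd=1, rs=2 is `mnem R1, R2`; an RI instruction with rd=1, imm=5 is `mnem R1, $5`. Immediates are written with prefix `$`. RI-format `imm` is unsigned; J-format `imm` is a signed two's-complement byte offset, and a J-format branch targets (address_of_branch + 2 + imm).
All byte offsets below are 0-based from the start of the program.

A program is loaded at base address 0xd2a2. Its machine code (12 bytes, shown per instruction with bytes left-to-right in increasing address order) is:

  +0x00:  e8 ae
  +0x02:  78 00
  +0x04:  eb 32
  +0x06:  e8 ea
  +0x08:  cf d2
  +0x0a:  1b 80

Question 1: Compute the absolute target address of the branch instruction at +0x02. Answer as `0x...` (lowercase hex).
[02] 78 00 → 0x7800
  opcode bits[15:11]=0xf: je/J
  imm@[10:0]=0x0 ⇒ $0
  target = base 0xd2a2 + off 0x02 + 2 + imm 0 = 0xd2a6

0xd2a6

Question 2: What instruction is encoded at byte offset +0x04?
andi R6, $50

@+04  big-endian(eb 32) = 0xeb32
  op=0xeb32>>11=0x1d ⇒ andi (RI)
  rd@[10:7]=0x6 ⇒ R6
  imm@[6:0]=0x32 ⇒ $50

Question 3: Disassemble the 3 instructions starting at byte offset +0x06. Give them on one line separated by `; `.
+0x06: e8 ea ⇒ word 0xe8ea (big)
  op=0xe8ea>>11=0x1d ⇒ andi (RI)
  rd: (w>>7)&0xf=0x1 → R1
  imm: (w>>0)&0x7f=0x6a → $106
+0x08: cf d2 ⇒ word 0xcfd2 (big)
  op=0xcfd2>>11=0x19 ⇒ subi (RI)
  rd: (w>>7)&0xf=0xf → R15
  imm: (w>>0)&0x7f=0x52 → $82
+0x0a: 1b 80 ⇒ word 0x1b80 (big)
  op=0x1b80>>11=0x3 ⇒ incr (R)
  rd: (w>>7)&0xf=0x7 → R7

andi R1, $106; subi R15, $82; incr R7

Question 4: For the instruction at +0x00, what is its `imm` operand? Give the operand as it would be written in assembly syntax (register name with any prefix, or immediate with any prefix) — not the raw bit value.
$46

off 0x00: read e8 ae as big → 0xe8ae
  opcode bits[15:11]=0x1d: andi/RI
  rd@[10:7]=0x1 ⇒ R1
  imm@[6:0]=0x2e ⇒ $46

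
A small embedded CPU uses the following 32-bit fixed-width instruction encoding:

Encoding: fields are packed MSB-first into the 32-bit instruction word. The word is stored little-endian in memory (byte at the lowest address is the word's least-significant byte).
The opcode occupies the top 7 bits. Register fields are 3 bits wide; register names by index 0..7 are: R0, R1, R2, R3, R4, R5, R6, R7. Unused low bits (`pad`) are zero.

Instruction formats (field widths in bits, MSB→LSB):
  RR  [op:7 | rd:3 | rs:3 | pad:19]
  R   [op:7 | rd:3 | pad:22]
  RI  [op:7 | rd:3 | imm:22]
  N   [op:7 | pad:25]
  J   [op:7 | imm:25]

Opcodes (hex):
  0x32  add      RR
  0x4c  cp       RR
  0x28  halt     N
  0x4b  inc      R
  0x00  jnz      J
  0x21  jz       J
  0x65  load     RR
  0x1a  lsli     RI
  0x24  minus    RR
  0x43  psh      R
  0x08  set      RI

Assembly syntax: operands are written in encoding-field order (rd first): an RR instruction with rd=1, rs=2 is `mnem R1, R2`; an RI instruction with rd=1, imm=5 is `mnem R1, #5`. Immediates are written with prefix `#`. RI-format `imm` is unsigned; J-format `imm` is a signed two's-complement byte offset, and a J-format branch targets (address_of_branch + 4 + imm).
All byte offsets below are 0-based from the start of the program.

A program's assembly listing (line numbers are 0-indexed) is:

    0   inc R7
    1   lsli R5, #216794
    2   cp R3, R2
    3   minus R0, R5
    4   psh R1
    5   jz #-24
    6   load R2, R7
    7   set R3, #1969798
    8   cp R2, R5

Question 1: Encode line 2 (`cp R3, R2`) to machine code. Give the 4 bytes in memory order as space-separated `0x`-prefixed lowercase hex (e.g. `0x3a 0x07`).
L2: cp op=0x4c:7|rd=3:3|rs=2:3|pad=0:19 ⇒ 0x98d00000 ⇒ little 00 00 d0 98

0x00 0x00 0xd0 0x98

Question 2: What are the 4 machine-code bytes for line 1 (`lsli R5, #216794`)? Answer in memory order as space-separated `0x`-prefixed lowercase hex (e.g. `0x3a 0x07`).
0xda 0x4e 0x43 0x35

line 1 (lsli): pack op=0x1a:7|rd=5:3|imm=216794:22 = 0x35434eda; little→ da 4e 43 35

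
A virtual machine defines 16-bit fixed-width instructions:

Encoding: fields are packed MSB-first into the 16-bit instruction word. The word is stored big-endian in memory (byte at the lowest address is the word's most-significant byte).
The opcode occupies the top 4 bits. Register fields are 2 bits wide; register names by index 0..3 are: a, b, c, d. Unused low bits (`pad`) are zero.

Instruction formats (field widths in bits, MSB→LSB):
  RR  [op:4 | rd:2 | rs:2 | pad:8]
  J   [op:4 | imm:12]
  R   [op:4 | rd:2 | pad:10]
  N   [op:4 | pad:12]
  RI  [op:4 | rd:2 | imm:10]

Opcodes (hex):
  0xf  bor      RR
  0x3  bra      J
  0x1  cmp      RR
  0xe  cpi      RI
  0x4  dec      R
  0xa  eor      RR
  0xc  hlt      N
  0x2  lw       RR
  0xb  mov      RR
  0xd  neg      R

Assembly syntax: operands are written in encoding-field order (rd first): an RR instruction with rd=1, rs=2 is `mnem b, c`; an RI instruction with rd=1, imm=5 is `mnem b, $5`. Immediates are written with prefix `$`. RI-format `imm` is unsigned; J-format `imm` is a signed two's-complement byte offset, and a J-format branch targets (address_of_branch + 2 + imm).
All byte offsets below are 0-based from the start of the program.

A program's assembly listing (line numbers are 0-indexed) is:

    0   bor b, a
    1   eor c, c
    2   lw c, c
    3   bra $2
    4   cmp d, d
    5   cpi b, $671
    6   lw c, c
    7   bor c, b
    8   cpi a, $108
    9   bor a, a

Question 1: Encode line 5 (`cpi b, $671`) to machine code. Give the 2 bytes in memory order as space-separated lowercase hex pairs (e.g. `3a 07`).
line 5 (cpi): pack op=0xe:4|rd=1:2|imm=671:10 = 0xe69f; big→ e6 9f

e6 9f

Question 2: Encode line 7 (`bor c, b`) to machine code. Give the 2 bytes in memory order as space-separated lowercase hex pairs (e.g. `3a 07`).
f9 00

line 7 (bor): pack op=0xf:4|rd=2:2|rs=1:2|pad=0:8 = 0xf900; big→ f9 00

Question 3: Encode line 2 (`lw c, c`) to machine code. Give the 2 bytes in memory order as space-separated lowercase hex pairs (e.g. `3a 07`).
2. lw fields op=0x2:4|rd=2:2|rs=2:2|pad=0:8 → word 2a00h → 2a 00

2a 00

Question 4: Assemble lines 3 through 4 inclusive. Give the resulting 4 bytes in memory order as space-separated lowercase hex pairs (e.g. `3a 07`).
30 02 1f 00

L3: bra op=0x3:4|imm=2:12 ⇒ 0x3002 ⇒ big 30 02
L4: cmp op=0x1:4|rd=3:2|rs=3:2|pad=0:8 ⇒ 0x1f00 ⇒ big 1f 00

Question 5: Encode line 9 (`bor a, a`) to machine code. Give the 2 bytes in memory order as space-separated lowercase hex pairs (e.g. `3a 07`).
9. bor fields op=0xf:4|rd=0:2|rs=0:2|pad=0:8 → word f000h → f0 00

f0 00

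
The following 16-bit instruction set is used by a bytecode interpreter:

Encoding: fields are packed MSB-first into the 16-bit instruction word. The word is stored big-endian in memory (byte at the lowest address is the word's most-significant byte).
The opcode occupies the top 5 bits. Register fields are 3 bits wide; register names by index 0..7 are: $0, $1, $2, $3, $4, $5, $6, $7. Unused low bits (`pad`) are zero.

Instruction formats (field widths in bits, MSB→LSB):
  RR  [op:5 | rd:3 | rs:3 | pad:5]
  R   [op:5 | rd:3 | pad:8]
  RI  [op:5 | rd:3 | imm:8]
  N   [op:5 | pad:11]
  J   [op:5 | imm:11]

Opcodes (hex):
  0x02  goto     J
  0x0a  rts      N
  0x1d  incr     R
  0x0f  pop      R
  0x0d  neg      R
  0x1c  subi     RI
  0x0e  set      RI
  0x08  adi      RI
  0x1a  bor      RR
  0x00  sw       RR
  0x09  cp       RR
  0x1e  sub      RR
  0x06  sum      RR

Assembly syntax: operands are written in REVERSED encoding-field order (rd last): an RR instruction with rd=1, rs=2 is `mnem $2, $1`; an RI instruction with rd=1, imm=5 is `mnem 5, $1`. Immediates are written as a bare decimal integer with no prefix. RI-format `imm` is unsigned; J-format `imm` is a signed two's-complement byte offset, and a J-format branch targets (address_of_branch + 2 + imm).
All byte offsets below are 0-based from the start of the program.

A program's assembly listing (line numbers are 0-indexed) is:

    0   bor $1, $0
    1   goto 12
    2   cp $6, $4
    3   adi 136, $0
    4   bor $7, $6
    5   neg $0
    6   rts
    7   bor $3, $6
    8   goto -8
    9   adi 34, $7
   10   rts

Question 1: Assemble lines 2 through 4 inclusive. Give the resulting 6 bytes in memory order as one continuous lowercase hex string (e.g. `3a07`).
4cc04088d6e0

2. cp fields op=0x9:5|rd=4:3|rs=6:3|pad=0:5 → word 4cc0h → 4c c0
3. adi fields op=0x8:5|rd=0:3|imm=136:8 → word 4088h → 40 88
4. bor fields op=0x1a:5|rd=6:3|rs=7:3|pad=0:5 → word d6e0h → d6 e0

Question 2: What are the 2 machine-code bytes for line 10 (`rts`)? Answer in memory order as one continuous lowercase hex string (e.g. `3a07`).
10. rts fields op=0xa:5|pad=0:11 → word 5000h → 50 00

5000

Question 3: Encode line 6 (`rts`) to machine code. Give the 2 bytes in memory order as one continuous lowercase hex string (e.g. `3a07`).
5000

line 6 (rts): pack op=0xa:5|pad=0:11 = 0x5000; big→ 50 00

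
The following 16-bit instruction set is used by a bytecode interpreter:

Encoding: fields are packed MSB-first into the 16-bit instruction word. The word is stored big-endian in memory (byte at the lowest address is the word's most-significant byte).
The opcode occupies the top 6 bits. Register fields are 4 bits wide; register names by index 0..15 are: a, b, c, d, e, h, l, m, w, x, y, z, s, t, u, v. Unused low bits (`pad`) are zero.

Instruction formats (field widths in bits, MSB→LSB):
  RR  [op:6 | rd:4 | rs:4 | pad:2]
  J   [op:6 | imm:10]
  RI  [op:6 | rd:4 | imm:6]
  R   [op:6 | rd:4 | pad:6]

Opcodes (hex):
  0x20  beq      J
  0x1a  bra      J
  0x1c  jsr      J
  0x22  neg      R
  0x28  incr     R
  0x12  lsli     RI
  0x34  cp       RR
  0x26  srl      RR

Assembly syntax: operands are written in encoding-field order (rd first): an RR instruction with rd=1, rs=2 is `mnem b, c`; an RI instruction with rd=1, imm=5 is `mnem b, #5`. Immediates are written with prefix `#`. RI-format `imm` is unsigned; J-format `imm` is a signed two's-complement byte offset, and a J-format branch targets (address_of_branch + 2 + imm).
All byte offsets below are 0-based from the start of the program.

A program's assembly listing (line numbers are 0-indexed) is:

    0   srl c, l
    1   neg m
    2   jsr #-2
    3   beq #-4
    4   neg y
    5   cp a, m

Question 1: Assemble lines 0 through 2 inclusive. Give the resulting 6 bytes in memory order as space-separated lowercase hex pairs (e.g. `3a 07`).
0. srl fields op=0x26:6|rd=2:4|rs=6:4|pad=0:2 → word 9898h → 98 98
1. neg fields op=0x22:6|rd=7:4|pad=0:6 → word 89c0h → 89 c0
2. jsr fields op=0x1c:6|imm=-2:10 → word 73feh → 73 fe

98 98 89 c0 73 fe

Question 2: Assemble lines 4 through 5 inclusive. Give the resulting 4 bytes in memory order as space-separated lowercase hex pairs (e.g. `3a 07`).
8a 80 d0 1c

L4: neg op=0x22:6|rd=10:4|pad=0:6 ⇒ 0x8a80 ⇒ big 8a 80
L5: cp op=0x34:6|rd=0:4|rs=7:4|pad=0:2 ⇒ 0xd01c ⇒ big d0 1c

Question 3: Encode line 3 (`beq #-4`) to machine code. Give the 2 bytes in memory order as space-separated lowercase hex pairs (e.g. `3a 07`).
83 fc

L3: beq op=0x20:6|imm=-4:10 ⇒ 0x83fc ⇒ big 83 fc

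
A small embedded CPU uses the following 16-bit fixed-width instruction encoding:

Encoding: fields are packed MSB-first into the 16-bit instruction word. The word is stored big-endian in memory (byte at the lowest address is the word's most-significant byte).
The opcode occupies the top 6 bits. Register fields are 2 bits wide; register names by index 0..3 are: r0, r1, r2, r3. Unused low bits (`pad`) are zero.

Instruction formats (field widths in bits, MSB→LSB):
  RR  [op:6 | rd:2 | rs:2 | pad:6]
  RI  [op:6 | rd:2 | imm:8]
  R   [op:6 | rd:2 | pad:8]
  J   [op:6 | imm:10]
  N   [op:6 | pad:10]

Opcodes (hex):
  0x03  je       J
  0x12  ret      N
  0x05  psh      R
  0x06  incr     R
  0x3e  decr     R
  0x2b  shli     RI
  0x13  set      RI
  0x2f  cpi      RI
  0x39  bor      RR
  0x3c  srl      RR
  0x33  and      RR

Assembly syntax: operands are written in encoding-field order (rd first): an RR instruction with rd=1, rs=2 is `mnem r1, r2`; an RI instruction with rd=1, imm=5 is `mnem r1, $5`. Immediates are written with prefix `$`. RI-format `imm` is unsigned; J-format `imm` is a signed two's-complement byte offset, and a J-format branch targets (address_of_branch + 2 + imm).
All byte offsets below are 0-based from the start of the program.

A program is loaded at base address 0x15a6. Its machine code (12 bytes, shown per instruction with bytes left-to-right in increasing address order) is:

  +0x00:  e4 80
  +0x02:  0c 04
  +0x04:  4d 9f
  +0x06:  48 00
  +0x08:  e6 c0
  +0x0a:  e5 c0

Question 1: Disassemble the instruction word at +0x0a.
@+0a  big-endian(e5 c0) = 0xe5c0
  opcode bits[15:10]=0x39: bor/RR
  [9:8] rd=1 = r1
  [7:6] rs=3 = r3

bor r1, r3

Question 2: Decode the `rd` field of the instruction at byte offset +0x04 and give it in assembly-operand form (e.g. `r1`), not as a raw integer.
r1

@+04  big-endian(4d 9f) = 0x4d9f
  op=0x4d9f>>10=0x13 ⇒ set (RI)
  rd: (w>>8)&0x3=0x1 → r1
  imm: (w>>0)&0xff=0x9f → $159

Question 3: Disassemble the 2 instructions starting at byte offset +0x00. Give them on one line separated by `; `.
[00] e4 80 → 0xe480
  top 6b → 0x39 → bor [RR]
  rd: (w>>8)&0x3=0x0 → r0
  rs: (w>>6)&0x3=0x2 → r2
[02] 0c 04 → 0x0c04
  top 6b → 0x3 → je [J]
  imm: (w>>0)&0x3ff=0x4 → $4

bor r0, r2; je $4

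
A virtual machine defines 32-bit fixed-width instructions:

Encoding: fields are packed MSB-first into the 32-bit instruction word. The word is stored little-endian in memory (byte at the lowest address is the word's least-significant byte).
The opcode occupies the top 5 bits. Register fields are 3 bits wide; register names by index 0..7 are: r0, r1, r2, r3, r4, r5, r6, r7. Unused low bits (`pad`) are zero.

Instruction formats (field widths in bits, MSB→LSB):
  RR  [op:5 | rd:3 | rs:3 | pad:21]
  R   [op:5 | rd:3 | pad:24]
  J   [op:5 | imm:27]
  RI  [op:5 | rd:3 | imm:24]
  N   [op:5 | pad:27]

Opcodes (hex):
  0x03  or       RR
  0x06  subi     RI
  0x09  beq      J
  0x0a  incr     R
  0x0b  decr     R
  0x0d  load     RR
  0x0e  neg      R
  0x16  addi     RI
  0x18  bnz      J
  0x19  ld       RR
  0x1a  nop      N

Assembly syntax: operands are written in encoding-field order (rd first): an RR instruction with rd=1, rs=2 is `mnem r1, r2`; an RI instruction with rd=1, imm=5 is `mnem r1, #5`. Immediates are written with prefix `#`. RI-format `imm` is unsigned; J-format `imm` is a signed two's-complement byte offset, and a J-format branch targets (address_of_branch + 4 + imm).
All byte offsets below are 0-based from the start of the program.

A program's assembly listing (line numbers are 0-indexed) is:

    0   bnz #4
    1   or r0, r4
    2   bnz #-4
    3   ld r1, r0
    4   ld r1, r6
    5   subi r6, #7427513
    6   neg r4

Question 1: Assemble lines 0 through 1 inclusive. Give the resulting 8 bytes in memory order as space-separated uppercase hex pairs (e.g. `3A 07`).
04 00 00 C0 00 00 80 18

line 0 (bnz): pack op=0x18:5|imm=4:27 = 0xc0000004; little→ 04 00 00 c0
line 1 (or): pack op=0x3:5|rd=0:3|rs=4:3|pad=0:21 = 0x18800000; little→ 00 00 80 18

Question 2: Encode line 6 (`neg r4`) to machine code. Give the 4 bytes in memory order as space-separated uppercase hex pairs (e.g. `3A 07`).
L6: neg op=0xe:5|rd=4:3|pad=0:24 ⇒ 0x74000000 ⇒ little 00 00 00 74

00 00 00 74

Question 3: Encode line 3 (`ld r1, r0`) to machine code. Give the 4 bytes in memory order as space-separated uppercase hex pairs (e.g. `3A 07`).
3. ld fields op=0x19:5|rd=1:3|rs=0:3|pad=0:21 → word c9000000h → 00 00 00 c9

00 00 00 C9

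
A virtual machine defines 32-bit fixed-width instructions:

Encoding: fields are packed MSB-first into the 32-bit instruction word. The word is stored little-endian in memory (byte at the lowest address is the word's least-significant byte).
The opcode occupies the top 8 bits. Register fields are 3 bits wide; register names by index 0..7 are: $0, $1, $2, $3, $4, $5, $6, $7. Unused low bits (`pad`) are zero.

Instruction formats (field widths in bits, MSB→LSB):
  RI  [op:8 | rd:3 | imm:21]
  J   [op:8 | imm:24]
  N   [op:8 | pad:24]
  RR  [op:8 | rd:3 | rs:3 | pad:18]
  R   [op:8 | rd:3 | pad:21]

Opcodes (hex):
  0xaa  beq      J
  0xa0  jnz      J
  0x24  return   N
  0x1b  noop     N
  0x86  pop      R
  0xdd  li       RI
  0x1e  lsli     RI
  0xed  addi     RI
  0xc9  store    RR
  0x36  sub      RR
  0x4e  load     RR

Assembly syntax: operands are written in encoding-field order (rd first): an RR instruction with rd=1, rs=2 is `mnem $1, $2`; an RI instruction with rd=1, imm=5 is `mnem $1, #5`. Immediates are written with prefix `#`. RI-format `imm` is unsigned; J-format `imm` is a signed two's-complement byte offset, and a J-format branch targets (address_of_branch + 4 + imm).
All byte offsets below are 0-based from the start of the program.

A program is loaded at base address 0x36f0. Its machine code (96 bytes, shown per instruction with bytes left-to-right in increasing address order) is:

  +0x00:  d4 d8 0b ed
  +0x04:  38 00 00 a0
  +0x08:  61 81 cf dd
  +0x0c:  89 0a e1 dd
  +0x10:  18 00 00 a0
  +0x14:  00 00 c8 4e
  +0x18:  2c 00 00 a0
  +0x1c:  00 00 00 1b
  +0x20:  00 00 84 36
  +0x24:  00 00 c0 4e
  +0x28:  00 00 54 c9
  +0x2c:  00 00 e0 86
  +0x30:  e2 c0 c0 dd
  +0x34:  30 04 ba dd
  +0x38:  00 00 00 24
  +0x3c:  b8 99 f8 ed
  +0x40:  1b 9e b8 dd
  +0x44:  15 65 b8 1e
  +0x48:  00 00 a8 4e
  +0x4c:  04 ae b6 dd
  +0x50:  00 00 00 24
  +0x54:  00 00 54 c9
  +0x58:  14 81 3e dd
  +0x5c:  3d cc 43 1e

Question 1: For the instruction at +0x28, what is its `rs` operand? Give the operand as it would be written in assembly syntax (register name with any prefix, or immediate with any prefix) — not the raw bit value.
off 0x28: read 00 00 54 c9 as little → 0xc9540000
  opcode bits[31:24]=0xc9: store/RR
  rd@[23:21]=0x2 ⇒ $2
  rs@[20:18]=0x5 ⇒ $5

$5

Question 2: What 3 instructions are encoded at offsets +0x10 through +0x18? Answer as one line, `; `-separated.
off 0x10: read 18 00 00 a0 as little → 0xa0000018
  op=0xa0000018>>24=0xa0 ⇒ jnz (J)
  imm@[23:0]=0x18 ⇒ #24
off 0x14: read 00 00 c8 4e as little → 0x4ec80000
  op=0x4ec80000>>24=0x4e ⇒ load (RR)
  rd@[23:21]=0x6 ⇒ $6
  rs@[20:18]=0x2 ⇒ $2
off 0x18: read 2c 00 00 a0 as little → 0xa000002c
  op=0xa000002c>>24=0xa0 ⇒ jnz (J)
  imm@[23:0]=0x2c ⇒ #44

jnz #24; load $6, $2; jnz #44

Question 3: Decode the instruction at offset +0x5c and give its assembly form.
+0x5c: 3d cc 43 1e ⇒ word 0x1e43cc3d (little)
  top 8b → 0x1e → lsli [RI]
  rd@[23:21]=0x2 ⇒ $2
  imm@[20:0]=0x3cc3d ⇒ #248893

lsli $2, #248893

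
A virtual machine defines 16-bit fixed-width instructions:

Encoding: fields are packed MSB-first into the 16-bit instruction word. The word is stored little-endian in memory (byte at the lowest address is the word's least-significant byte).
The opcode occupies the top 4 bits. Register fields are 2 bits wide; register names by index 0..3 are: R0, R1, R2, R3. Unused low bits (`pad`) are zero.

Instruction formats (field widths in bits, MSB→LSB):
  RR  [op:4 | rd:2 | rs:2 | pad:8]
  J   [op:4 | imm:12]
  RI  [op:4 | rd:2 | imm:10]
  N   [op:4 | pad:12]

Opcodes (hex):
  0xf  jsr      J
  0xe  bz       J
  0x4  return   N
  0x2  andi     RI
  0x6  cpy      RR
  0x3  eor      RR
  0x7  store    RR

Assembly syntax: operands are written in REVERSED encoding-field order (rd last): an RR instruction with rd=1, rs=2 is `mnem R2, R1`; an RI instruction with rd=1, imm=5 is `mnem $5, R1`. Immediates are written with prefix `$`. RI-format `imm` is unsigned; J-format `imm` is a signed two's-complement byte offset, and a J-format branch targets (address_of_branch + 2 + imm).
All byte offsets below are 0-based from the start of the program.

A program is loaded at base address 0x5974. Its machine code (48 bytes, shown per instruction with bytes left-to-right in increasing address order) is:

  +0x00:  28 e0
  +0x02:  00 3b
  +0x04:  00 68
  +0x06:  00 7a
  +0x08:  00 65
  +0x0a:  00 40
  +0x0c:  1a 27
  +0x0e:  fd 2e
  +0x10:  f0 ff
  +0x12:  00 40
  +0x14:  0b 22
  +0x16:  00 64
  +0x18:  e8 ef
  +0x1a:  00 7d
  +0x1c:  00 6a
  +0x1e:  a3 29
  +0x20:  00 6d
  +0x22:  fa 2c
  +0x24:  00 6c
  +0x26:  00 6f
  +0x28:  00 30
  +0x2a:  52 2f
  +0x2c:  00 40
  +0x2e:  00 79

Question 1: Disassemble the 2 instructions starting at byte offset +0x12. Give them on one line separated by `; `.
+0x12: 00 40 ⇒ word 0x4000 (little)
  op=0x4000>>12=0x4 ⇒ return (N)
+0x14: 0b 22 ⇒ word 0x220b (little)
  op=0x220b>>12=0x2 ⇒ andi (RI)
  rd: (w>>10)&0x3=0x0 → R0
  imm: (w>>0)&0x3ff=0x20b → $523

return; andi $523, R0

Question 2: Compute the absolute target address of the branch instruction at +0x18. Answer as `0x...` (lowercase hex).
0x5976

[18] e8 ef → 0xefe8
  opcode bits[15:12]=0xe: bz/J
  imm@[11:0]=0xfe8 (s12→-24) ⇒ $-24
  target = base 0x5974 + off 0x18 + 2 + imm -24 = 0x5976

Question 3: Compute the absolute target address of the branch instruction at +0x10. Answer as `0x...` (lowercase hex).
@+10  little-endian(f0 ff) = 0xfff0
  top 4b → 0xf → jsr [J]
  [11:0] imm=4080 (s12→-16) = $-16
  target = base 0x5974 + off 0x10 + 2 + imm -16 = 0x5976

0x5976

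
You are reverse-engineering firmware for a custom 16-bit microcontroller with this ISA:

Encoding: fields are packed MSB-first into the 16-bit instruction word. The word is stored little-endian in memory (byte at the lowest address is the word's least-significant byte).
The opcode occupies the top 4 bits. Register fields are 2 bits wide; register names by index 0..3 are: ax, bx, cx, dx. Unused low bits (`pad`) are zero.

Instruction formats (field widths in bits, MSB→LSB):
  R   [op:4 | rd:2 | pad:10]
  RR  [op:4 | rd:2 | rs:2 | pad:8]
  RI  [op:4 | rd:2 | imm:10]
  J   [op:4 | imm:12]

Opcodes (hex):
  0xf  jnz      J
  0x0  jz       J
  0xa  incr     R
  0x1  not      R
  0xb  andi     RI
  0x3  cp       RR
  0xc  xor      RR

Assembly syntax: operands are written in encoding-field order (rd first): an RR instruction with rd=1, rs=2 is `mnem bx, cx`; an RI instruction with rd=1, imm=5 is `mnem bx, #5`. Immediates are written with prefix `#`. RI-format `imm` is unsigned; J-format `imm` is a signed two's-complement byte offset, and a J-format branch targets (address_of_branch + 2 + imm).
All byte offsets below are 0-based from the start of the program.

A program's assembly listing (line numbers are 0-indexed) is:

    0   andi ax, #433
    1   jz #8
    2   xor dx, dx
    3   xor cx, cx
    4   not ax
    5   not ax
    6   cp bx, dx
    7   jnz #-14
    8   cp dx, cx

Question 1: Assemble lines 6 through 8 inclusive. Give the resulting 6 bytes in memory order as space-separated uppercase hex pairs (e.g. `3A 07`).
line 6 (cp): pack op=0x3:4|rd=1:2|rs=3:2|pad=0:8 = 0x3700; little→ 00 37
line 7 (jnz): pack op=0xf:4|imm=-14:12 = 0xfff2; little→ f2 ff
line 8 (cp): pack op=0x3:4|rd=3:2|rs=2:2|pad=0:8 = 0x3e00; little→ 00 3e

00 37 F2 FF 00 3E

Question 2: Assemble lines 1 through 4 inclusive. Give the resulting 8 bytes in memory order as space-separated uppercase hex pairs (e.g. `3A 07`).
1. jz fields op=0x0:4|imm=8:12 → word 0008h → 08 00
2. xor fields op=0xc:4|rd=3:2|rs=3:2|pad=0:8 → word cf00h → 00 cf
3. xor fields op=0xc:4|rd=2:2|rs=2:2|pad=0:8 → word ca00h → 00 ca
4. not fields op=0x1:4|rd=0:2|pad=0:10 → word 1000h → 00 10

08 00 00 CF 00 CA 00 10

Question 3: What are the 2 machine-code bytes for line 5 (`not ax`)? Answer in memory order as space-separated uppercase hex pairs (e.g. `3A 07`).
00 10

L5: not op=0x1:4|rd=0:2|pad=0:10 ⇒ 0x1000 ⇒ little 00 10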